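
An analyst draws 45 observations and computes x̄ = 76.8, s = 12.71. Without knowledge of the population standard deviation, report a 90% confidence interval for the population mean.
(73.62, 79.98)

t-interval (σ unknown):
df = n - 1 = 44
t* = 1.680 for 90% confidence

Margin of error = t* · s/√n = 1.680 · 12.71/√45 = 3.18

CI: (73.62, 79.98)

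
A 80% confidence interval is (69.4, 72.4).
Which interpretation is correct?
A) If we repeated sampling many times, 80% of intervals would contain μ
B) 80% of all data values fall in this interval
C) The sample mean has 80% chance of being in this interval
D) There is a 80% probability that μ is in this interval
A

A) Correct — this is the frequentist long-run coverage interpretation.
B) Wrong — a CI is about the parameter μ, not individual data values.
C) Wrong — x̄ is observed and sits in the interval by construction.
D) Wrong — μ is fixed; the randomness lives in the interval, not in μ.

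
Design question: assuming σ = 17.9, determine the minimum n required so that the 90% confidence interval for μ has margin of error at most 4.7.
n ≥ 40

For margin E ≤ 4.7:
n ≥ (z* · σ / E)²
n ≥ (1.645 · 17.9 / 4.7)²
n ≥ 39.25

Minimum n = 40 (rounding up)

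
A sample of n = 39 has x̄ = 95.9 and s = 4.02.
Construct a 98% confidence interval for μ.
(94.34, 97.46)

t-interval (σ unknown):
df = n - 1 = 38
t* = 2.429 for 98% confidence

Margin of error = t* · s/√n = 2.429 · 4.02/√39 = 1.56

CI: (94.34, 97.46)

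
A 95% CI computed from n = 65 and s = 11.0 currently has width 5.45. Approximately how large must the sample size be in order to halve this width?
n ≈ 260

CI width ∝ 1/√n
To reduce width by factor 2, need √n to grow by 2 → need 2² = 4 times as many samples.

Current: n = 65, width = 5.45
New: n = 260, width ≈ 2.69

Width reduced by factor of 5.45/2.69 = 2.03.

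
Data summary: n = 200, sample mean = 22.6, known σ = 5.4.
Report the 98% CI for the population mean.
(21.71, 23.49)

z-interval (σ known):
z* = 2.326 for 98% confidence

Margin of error = z* · σ/√n = 2.326 · 5.4/√200 = 0.89

CI: (22.6 - 0.89, 22.6 + 0.89) = (21.71, 23.49)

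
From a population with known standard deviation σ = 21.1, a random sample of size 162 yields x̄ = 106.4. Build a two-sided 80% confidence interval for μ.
(104.27, 108.53)

z-interval (σ known):
z* = 1.282 for 80% confidence

Margin of error = z* · σ/√n = 1.282 · 21.1/√162 = 2.13

CI: (106.4 - 2.13, 106.4 + 2.13) = (104.27, 108.53)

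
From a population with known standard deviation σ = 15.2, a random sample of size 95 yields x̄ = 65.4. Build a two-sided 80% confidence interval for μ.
(63.40, 67.40)

z-interval (σ known):
z* = 1.282 for 80% confidence

Margin of error = z* · σ/√n = 1.282 · 15.2/√95 = 2.00

CI: (65.4 - 2.00, 65.4 + 2.00) = (63.40, 67.40)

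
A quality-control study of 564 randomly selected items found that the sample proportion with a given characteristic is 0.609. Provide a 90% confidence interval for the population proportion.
(0.575, 0.643)

Proportion CI:
SE = √(p̂(1-p̂)/n) = √(0.609 · 0.391 / 564) = 0.02055

z* = 1.645
Margin = z* · SE = 1.645 · 0.02055 = 0.0338

CI: 0.609 ± 0.0338 = (0.575, 0.643)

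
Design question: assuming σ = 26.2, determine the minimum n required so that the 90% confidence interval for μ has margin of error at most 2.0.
n ≥ 465

For margin E ≤ 2.0:
n ≥ (z* · σ / E)²
n ≥ (1.645 · 26.2 / 2.0)²
n ≥ 464.38

Minimum n = 465 (rounding up)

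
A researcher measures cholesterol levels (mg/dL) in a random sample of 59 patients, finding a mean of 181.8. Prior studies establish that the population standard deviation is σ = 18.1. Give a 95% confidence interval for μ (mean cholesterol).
(177.18, 186.42)

z-interval (σ known):
z* = 1.960 for 95% confidence

Margin of error = z* · σ/√n = 1.960 · 18.1/√59 = 4.62

CI: (181.8 - 4.62, 181.8 + 4.62) = (177.18, 186.42)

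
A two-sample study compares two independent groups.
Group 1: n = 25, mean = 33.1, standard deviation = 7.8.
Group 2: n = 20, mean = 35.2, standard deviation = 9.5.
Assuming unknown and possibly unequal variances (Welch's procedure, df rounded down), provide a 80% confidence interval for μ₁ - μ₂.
(-5.54, 1.34)

Difference: x̄₁ - x̄₂ = -2.10
SE = √(s₁²/n₁ + s₂²/n₂) = √(7.8²/25 + 9.5²/20) = 2.6355
df = 36.59 → 36 (Welch–Satterthwaite, rounded down)
t* = 1.306

CI: -2.10 ± 1.306 · 2.6355 = -2.10 ± 3.44 = (-5.54, 1.34)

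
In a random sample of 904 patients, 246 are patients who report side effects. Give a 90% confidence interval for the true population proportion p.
(0.248, 0.296)

Proportion CI:
p̂ = 246/904 = 0.27212
SE = √(p̂(1-p̂)/n) = √(0.27212 · 0.72788 / 904) = 0.01480

z* = 1.645
Margin = z* · SE = 1.645 · 0.01480 = 0.0243

CI: 0.27212 ± 0.0243 = (0.248, 0.296)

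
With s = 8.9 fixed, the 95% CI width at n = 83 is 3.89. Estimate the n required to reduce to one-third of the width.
n ≈ 747

CI width ∝ 1/√n
To reduce width by factor 3, need √n to grow by 3 → need 3² = 9 times as many samples.

Current: n = 83, width = 3.89
New: n = 747, width ≈ 1.28

Width reduced by factor of 3.89/1.28 = 3.04.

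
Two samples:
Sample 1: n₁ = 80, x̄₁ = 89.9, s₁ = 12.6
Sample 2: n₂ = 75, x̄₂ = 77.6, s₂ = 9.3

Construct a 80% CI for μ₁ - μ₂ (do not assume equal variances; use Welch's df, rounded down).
(10.02, 14.58)

Difference: x̄₁ - x̄₂ = 12.30
SE = √(s₁²/n₁ + s₂²/n₂) = √(12.6²/80 + 9.3²/75) = 1.7714
df = 145.16 → 145 (Welch–Satterthwaite, rounded down)
t* = 1.287

CI: 12.30 ± 1.287 · 1.7714 = 12.30 ± 2.28 = (10.02, 14.58)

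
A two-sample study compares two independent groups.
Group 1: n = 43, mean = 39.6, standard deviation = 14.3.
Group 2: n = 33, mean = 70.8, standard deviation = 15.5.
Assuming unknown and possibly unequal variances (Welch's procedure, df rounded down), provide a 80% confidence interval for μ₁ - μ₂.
(-35.69, -26.71)

Difference: x̄₁ - x̄₂ = -31.20
SE = √(s₁²/n₁ + s₂²/n₂) = √(14.3²/43 + 15.5²/33) = 3.4693
df = 66.00 → 66 (Welch–Satterthwaite, rounded down)
t* = 1.295

CI: -31.20 ± 1.295 · 3.4693 = -31.20 ± 4.49 = (-35.69, -26.71)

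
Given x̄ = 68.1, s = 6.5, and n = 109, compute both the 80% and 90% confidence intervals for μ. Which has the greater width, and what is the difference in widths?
90% CI is wider by 0.46

df = 108
80% CI: t* = 1.289, (67.30, 68.90), width = 2 · t* · s/√n = 1.61
90% CI: t* = 1.659, (67.07, 69.13), width = 2 · t* · s/√n = 2.07

The 90% CI is wider by 2.07 - 1.61 = 0.46.
Higher confidence requires a wider interval.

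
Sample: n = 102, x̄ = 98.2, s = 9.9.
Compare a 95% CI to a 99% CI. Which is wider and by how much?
99% CI is wider by 1.26

df = 101
95% CI: t* = 1.984, (96.26, 100.14), width = 2 · t* · s/√n = 3.89
99% CI: t* = 2.625, (95.63, 100.77), width = 2 · t* · s/√n = 5.15

The 99% CI is wider by 5.15 - 3.89 = 1.26.
Higher confidence requires a wider interval.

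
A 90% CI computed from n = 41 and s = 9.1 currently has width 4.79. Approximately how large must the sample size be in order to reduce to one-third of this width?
n ≈ 369

CI width ∝ 1/√n
To reduce width by factor 3, need √n to grow by 3 → need 3² = 9 times as many samples.

Current: n = 41, width = 4.79
New: n = 369, width ≈ 1.56

Width reduced by factor of 4.79/1.56 = 3.07.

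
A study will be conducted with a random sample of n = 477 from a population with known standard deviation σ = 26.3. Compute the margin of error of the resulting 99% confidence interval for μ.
Margin of error = 3.10

Margin of error = z* · σ/√n
= 2.576 · 26.3/√477
= 2.576 · 26.3/21.8403
= 3.10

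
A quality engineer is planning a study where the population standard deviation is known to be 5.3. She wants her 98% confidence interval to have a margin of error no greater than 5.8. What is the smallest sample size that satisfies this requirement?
n ≥ 5

For margin E ≤ 5.8:
n ≥ (z* · σ / E)²
n ≥ (2.326 · 5.3 / 5.8)²
n ≥ 4.52

Minimum n = 5 (rounding up)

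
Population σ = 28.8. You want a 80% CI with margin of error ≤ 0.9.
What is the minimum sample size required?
n ≥ 1683

For margin E ≤ 0.9:
n ≥ (z* · σ / E)²
n ≥ (1.282 · 28.8 / 0.9)²
n ≥ 1682.97

Minimum n = 1683 (rounding up)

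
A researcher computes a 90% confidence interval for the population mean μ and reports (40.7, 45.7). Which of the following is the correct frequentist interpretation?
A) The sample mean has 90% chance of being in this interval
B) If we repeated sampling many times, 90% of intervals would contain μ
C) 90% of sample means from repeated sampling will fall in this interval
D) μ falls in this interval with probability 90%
B

A) Wrong — x̄ is observed and sits in the interval by construction.
B) Correct — this is the frequentist long-run coverage interpretation.
C) Wrong — coverage applies to intervals containing μ, not to future x̄ values.
D) Wrong — μ is fixed; the randomness lives in the interval, not in μ.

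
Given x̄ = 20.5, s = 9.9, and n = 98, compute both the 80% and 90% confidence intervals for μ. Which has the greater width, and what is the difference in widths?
90% CI is wider by 0.74

df = 97
80% CI: t* = 1.290, (19.21, 21.79), width = 2 · t* · s/√n = 2.58
90% CI: t* = 1.661, (18.84, 22.16), width = 2 · t* · s/√n = 3.32

The 90% CI is wider by 3.32 - 2.58 = 0.74.
Higher confidence requires a wider interval.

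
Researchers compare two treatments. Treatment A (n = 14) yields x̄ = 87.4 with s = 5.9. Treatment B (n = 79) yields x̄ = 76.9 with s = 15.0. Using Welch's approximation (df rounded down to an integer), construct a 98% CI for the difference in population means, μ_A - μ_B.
(4.95, 16.05)

Difference: x̄₁ - x̄₂ = 10.50
SE = √(s₁²/n₁ + s₂²/n₂) = √(5.9²/14 + 15.0²/79) = 2.3097
df = 49.10 → 49 (Welch–Satterthwaite, rounded down)
t* = 2.405

CI: 10.50 ± 2.405 · 2.3097 = 10.50 ± 5.55 = (4.95, 16.05)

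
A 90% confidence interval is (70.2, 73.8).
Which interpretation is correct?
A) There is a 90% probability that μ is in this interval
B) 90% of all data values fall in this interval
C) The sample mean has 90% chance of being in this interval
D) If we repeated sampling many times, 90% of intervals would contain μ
D

A) Wrong — μ is fixed; the randomness lives in the interval, not in μ.
B) Wrong — a CI is about the parameter μ, not individual data values.
C) Wrong — x̄ is observed and sits in the interval by construction.
D) Correct — this is the frequentist long-run coverage interpretation.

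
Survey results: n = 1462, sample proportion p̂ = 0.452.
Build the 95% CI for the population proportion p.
(0.426, 0.478)

Proportion CI:
SE = √(p̂(1-p̂)/n) = √(0.452 · 0.548 / 1462) = 0.01302

z* = 1.960
Margin = z* · SE = 1.960 · 0.01302 = 0.0255

CI: 0.452 ± 0.0255 = (0.426, 0.478)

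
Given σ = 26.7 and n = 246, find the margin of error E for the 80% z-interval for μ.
Margin of error = 2.18

Margin of error = z* · σ/√n
= 1.282 · 26.7/√246
= 1.282 · 26.7/15.6844
= 2.18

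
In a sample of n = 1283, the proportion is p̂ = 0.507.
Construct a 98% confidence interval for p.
(0.475, 0.539)

Proportion CI:
SE = √(p̂(1-p̂)/n) = √(0.507 · 0.493 / 1283) = 0.01396

z* = 2.326
Margin = z* · SE = 2.326 · 0.01396 = 0.0325

CI: 0.507 ± 0.0325 = (0.475, 0.539)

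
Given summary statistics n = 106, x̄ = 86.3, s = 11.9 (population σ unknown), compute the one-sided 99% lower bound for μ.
μ ≥ 83.57

Lower bound (one-sided):
t* = 2.362 (one-sided for 99%)
Lower bound = x̄ - t* · s/√n = 86.3 - 2.362 · 11.9/√106 = 83.57

We are 99% confident that μ ≥ 83.57.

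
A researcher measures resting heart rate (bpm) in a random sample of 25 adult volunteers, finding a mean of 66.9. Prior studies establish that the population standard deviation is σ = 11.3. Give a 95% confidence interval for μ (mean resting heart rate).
(62.47, 71.33)

z-interval (σ known):
z* = 1.960 for 95% confidence

Margin of error = z* · σ/√n = 1.960 · 11.3/√25 = 4.43

CI: (66.9 - 4.43, 66.9 + 4.43) = (62.47, 71.33)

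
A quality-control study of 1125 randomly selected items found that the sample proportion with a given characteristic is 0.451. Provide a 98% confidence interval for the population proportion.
(0.416, 0.486)

Proportion CI:
SE = √(p̂(1-p̂)/n) = √(0.451 · 0.549 / 1125) = 0.01484

z* = 2.326
Margin = z* · SE = 2.326 · 0.01484 = 0.0345

CI: 0.451 ± 0.0345 = (0.416, 0.486)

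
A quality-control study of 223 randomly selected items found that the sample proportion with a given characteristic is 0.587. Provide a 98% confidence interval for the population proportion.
(0.510, 0.664)

Proportion CI:
SE = √(p̂(1-p̂)/n) = √(0.587 · 0.413 / 223) = 0.03297

z* = 2.326
Margin = z* · SE = 2.326 · 0.03297 = 0.0767

CI: 0.587 ± 0.0767 = (0.510, 0.664)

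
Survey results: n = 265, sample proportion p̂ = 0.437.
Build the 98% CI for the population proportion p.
(0.366, 0.508)

Proportion CI:
SE = √(p̂(1-p̂)/n) = √(0.437 · 0.563 / 265) = 0.03047

z* = 2.326
Margin = z* · SE = 2.326 · 0.03047 = 0.0709

CI: 0.437 ± 0.0709 = (0.366, 0.508)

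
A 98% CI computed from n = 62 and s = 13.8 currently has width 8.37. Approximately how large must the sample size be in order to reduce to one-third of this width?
n ≈ 558

CI width ∝ 1/√n
To reduce width by factor 3, need √n to grow by 3 → need 3² = 9 times as many samples.

Current: n = 62, width = 8.37
New: n = 558, width ≈ 2.73

Width reduced by factor of 8.37/2.73 = 3.07.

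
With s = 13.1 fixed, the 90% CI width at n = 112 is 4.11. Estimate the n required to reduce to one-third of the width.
n ≈ 1008

CI width ∝ 1/√n
To reduce width by factor 3, need √n to grow by 3 → need 3² = 9 times as many samples.

Current: n = 112, width = 4.11
New: n = 1008, width ≈ 1.36

Width reduced by factor of 4.11/1.36 = 3.02.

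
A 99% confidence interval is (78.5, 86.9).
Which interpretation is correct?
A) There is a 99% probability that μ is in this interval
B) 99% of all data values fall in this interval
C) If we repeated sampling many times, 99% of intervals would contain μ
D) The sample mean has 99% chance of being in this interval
C

A) Wrong — μ is fixed; the randomness lives in the interval, not in μ.
B) Wrong — a CI is about the parameter μ, not individual data values.
C) Correct — this is the frequentist long-run coverage interpretation.
D) Wrong — x̄ is observed and sits in the interval by construction.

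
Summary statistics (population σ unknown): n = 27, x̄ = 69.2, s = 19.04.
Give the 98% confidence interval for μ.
(60.12, 78.28)

t-interval (σ unknown):
df = n - 1 = 26
t* = 2.479 for 98% confidence

Margin of error = t* · s/√n = 2.479 · 19.04/√27 = 9.08

CI: (60.12, 78.28)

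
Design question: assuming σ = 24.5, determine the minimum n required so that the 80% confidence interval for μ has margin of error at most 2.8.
n ≥ 126

For margin E ≤ 2.8:
n ≥ (z* · σ / E)²
n ≥ (1.282 · 24.5 / 2.8)²
n ≥ 125.83

Minimum n = 126 (rounding up)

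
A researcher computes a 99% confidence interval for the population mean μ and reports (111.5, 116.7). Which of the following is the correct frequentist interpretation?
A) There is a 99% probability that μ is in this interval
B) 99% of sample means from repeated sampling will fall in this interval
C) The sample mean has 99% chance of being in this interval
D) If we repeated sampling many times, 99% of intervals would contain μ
D

A) Wrong — μ is fixed; the randomness lives in the interval, not in μ.
B) Wrong — coverage applies to intervals containing μ, not to future x̄ values.
C) Wrong — x̄ is observed and sits in the interval by construction.
D) Correct — this is the frequentist long-run coverage interpretation.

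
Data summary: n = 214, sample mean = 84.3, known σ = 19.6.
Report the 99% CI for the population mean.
(80.85, 87.75)

z-interval (σ known):
z* = 2.576 for 99% confidence

Margin of error = z* · σ/√n = 2.576 · 19.6/√214 = 3.45

CI: (84.3 - 3.45, 84.3 + 3.45) = (80.85, 87.75)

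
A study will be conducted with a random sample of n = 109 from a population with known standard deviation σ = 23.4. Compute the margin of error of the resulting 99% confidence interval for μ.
Margin of error = 5.77

Margin of error = z* · σ/√n
= 2.576 · 23.4/√109
= 2.576 · 23.4/10.4403
= 5.77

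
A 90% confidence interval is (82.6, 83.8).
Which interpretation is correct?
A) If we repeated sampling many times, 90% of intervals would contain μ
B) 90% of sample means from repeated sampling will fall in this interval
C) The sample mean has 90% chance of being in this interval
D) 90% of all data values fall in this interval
A

A) Correct — this is the frequentist long-run coverage interpretation.
B) Wrong — coverage applies to intervals containing μ, not to future x̄ values.
C) Wrong — x̄ is observed and sits in the interval by construction.
D) Wrong — a CI is about the parameter μ, not individual data values.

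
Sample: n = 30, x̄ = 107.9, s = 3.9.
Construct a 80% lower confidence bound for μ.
μ ≥ 107.29

Lower bound (one-sided):
t* = 0.854 (one-sided for 80%)
Lower bound = x̄ - t* · s/√n = 107.9 - 0.854 · 3.9/√30 = 107.29

We are 80% confident that μ ≥ 107.29.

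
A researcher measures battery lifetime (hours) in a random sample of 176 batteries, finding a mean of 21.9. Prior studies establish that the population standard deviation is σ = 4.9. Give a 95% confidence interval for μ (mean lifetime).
(21.18, 22.62)

z-interval (σ known):
z* = 1.960 for 95% confidence

Margin of error = z* · σ/√n = 1.960 · 4.9/√176 = 0.72

CI: (21.9 - 0.72, 21.9 + 0.72) = (21.18, 22.62)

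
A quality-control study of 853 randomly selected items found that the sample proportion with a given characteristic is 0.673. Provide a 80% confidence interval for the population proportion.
(0.652, 0.694)

Proportion CI:
SE = √(p̂(1-p̂)/n) = √(0.673 · 0.327 / 853) = 0.01606

z* = 1.282
Margin = z* · SE = 1.282 · 0.01606 = 0.0206

CI: 0.673 ± 0.0206 = (0.652, 0.694)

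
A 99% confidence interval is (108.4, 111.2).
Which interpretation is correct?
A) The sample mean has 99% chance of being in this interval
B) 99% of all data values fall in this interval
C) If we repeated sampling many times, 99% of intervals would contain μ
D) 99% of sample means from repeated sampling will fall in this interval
C

A) Wrong — x̄ is observed and sits in the interval by construction.
B) Wrong — a CI is about the parameter μ, not individual data values.
C) Correct — this is the frequentist long-run coverage interpretation.
D) Wrong — coverage applies to intervals containing μ, not to future x̄ values.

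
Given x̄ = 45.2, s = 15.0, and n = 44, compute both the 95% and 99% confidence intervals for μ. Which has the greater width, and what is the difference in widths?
99% CI is wider by 3.07

df = 43
95% CI: t* = 2.017, (40.64, 49.76), width = 2 · t* · s/√n = 9.12
99% CI: t* = 2.695, (39.11, 51.29), width = 2 · t* · s/√n = 12.19

The 99% CI is wider by 12.19 - 9.12 = 3.07.
Higher confidence requires a wider interval.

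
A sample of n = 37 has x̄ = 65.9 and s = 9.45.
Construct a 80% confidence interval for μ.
(63.87, 67.93)

t-interval (σ unknown):
df = n - 1 = 36
t* = 1.306 for 80% confidence

Margin of error = t* · s/√n = 1.306 · 9.45/√37 = 2.03

CI: (63.87, 67.93)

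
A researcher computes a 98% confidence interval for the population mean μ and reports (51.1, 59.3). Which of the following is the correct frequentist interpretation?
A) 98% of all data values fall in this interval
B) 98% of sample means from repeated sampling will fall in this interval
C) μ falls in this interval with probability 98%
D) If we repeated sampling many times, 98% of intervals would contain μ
D

A) Wrong — a CI is about the parameter μ, not individual data values.
B) Wrong — coverage applies to intervals containing μ, not to future x̄ values.
C) Wrong — μ is fixed; the randomness lives in the interval, not in μ.
D) Correct — this is the frequentist long-run coverage interpretation.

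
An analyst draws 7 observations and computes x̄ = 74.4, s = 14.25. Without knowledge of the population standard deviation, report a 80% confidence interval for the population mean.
(66.64, 82.16)

t-interval (σ unknown):
df = n - 1 = 6
t* = 1.440 for 80% confidence

Margin of error = t* · s/√n = 1.440 · 14.25/√7 = 7.76

CI: (66.64, 82.16)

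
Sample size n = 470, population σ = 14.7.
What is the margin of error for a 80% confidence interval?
Margin of error = 0.87

Margin of error = z* · σ/√n
= 1.282 · 14.7/√470
= 1.282 · 14.7/21.6795
= 0.87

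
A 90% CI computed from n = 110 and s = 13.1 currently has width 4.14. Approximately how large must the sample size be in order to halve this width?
n ≈ 440

CI width ∝ 1/√n
To reduce width by factor 2, need √n to grow by 2 → need 2² = 4 times as many samples.

Current: n = 110, width = 4.14
New: n = 440, width ≈ 2.06

Width reduced by factor of 4.14/2.06 = 2.01.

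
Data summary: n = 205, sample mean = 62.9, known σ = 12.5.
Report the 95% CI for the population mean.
(61.19, 64.61)

z-interval (σ known):
z* = 1.960 for 95% confidence

Margin of error = z* · σ/√n = 1.960 · 12.5/√205 = 1.71

CI: (62.9 - 1.71, 62.9 + 1.71) = (61.19, 64.61)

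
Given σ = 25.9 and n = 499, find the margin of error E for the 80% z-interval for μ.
Margin of error = 1.49

Margin of error = z* · σ/√n
= 1.282 · 25.9/√499
= 1.282 · 25.9/22.3383
= 1.49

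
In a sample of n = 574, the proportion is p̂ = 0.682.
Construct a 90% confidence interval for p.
(0.650, 0.714)

Proportion CI:
SE = √(p̂(1-p̂)/n) = √(0.682 · 0.318 / 574) = 0.01944

z* = 1.645
Margin = z* · SE = 1.645 · 0.01944 = 0.0320

CI: 0.682 ± 0.0320 = (0.650, 0.714)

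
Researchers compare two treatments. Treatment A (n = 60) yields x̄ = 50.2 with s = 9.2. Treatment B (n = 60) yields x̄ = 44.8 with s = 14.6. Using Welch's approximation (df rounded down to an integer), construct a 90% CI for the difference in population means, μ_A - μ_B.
(1.70, 9.10)

Difference: x̄₁ - x̄₂ = 5.40
SE = √(s₁²/n₁ + s₂²/n₂) = √(9.2²/60 + 14.6²/60) = 2.2279
df = 99.47 → 99 (Welch–Satterthwaite, rounded down)
t* = 1.660

CI: 5.40 ± 1.660 · 2.2279 = 5.40 ± 3.70 = (1.70, 9.10)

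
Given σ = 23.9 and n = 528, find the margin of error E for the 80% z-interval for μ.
Margin of error = 1.33

Margin of error = z* · σ/√n
= 1.282 · 23.9/√528
= 1.282 · 23.9/22.9783
= 1.33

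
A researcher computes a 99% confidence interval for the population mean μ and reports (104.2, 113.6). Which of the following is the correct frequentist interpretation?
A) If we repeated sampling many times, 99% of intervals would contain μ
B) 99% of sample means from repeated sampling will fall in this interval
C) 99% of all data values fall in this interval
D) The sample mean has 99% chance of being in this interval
A

A) Correct — this is the frequentist long-run coverage interpretation.
B) Wrong — coverage applies to intervals containing μ, not to future x̄ values.
C) Wrong — a CI is about the parameter μ, not individual data values.
D) Wrong — x̄ is observed and sits in the interval by construction.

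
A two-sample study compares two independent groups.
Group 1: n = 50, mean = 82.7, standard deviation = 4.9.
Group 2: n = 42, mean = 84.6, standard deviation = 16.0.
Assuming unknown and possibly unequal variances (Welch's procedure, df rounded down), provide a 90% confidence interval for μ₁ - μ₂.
(-6.20, 2.40)

Difference: x̄₁ - x̄₂ = -1.90
SE = √(s₁²/n₁ + s₂²/n₂) = √(4.9²/50 + 16.0²/42) = 2.5643
df = 47.47 → 47 (Welch–Satterthwaite, rounded down)
t* = 1.678

CI: -1.90 ± 1.678 · 2.5643 = -1.90 ± 4.30 = (-6.20, 2.40)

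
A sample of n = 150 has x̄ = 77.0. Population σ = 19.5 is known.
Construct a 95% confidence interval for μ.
(73.88, 80.12)

z-interval (σ known):
z* = 1.960 for 95% confidence

Margin of error = z* · σ/√n = 1.960 · 19.5/√150 = 3.12

CI: (77.0 - 3.12, 77.0 + 3.12) = (73.88, 80.12)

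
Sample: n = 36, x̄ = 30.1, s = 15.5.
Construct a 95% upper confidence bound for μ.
μ ≤ 34.47

Upper bound (one-sided):
t* = 1.690 (one-sided for 95%)
Upper bound = x̄ + t* · s/√n = 30.1 + 1.690 · 15.5/√36 = 34.47

We are 95% confident that μ ≤ 34.47.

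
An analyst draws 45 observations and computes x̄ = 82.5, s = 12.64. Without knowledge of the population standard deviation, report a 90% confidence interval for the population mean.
(79.33, 85.67)

t-interval (σ unknown):
df = n - 1 = 44
t* = 1.680 for 90% confidence

Margin of error = t* · s/√n = 1.680 · 12.64/√45 = 3.17

CI: (79.33, 85.67)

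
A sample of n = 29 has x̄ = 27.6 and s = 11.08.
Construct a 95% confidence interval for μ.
(23.39, 31.81)

t-interval (σ unknown):
df = n - 1 = 28
t* = 2.048 for 95% confidence

Margin of error = t* · s/√n = 2.048 · 11.08/√29 = 4.21

CI: (23.39, 31.81)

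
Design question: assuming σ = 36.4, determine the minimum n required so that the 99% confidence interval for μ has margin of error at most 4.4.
n ≥ 455

For margin E ≤ 4.4:
n ≥ (z* · σ / E)²
n ≥ (2.576 · 36.4 / 4.4)²
n ≥ 454.14

Minimum n = 455 (rounding up)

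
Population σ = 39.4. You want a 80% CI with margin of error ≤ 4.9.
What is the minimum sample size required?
n ≥ 107

For margin E ≤ 4.9:
n ≥ (z* · σ / E)²
n ≥ (1.282 · 39.4 / 4.9)²
n ≥ 106.26

Minimum n = 107 (rounding up)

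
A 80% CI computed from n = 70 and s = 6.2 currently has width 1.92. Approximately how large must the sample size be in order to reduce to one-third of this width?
n ≈ 630

CI width ∝ 1/√n
To reduce width by factor 3, need √n to grow by 3 → need 3² = 9 times as many samples.

Current: n = 70, width = 1.92
New: n = 630, width ≈ 0.63

Width reduced by factor of 1.92/0.63 = 3.05.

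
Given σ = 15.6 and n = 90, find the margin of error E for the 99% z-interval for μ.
Margin of error = 4.24

Margin of error = z* · σ/√n
= 2.576 · 15.6/√90
= 2.576 · 15.6/9.4868
= 4.24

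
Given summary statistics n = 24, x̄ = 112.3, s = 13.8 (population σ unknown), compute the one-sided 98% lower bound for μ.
μ ≥ 106.17

Lower bound (one-sided):
t* = 2.177 (one-sided for 98%)
Lower bound = x̄ - t* · s/√n = 112.3 - 2.177 · 13.8/√24 = 106.17

We are 98% confident that μ ≥ 106.17.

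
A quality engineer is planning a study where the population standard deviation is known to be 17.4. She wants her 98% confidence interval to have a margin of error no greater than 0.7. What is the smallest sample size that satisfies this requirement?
n ≥ 3343

For margin E ≤ 0.7:
n ≥ (z* · σ / E)²
n ≥ (2.326 · 17.4 / 0.7)²
n ≥ 3342.89

Minimum n = 3343 (rounding up)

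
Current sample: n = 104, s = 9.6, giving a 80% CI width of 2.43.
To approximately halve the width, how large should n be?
n ≈ 416

CI width ∝ 1/√n
To reduce width by factor 2, need √n to grow by 2 → need 2² = 4 times as many samples.

Current: n = 104, width = 2.43
New: n = 416, width ≈ 1.21

Width reduced by factor of 2.43/1.21 = 2.01.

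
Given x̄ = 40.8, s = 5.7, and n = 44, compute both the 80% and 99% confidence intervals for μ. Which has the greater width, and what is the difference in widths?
99% CI is wider by 2.39

df = 43
80% CI: t* = 1.302, (39.68, 41.92), width = 2 · t* · s/√n = 2.24
99% CI: t* = 2.695, (38.48, 43.12), width = 2 · t* · s/√n = 4.63

The 99% CI is wider by 4.63 - 2.24 = 2.39.
Higher confidence requires a wider interval.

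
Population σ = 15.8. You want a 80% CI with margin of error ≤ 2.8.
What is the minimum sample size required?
n ≥ 53

For margin E ≤ 2.8:
n ≥ (z* · σ / E)²
n ≥ (1.282 · 15.8 / 2.8)²
n ≥ 52.33

Minimum n = 53 (rounding up)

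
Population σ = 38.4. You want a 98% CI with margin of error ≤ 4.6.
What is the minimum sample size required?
n ≥ 378

For margin E ≤ 4.6:
n ≥ (z* · σ / E)²
n ≥ (2.326 · 38.4 / 4.6)²
n ≥ 377.02

Minimum n = 378 (rounding up)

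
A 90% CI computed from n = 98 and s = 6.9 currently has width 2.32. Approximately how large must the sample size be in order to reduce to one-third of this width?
n ≈ 882

CI width ∝ 1/√n
To reduce width by factor 3, need √n to grow by 3 → need 3² = 9 times as many samples.

Current: n = 98, width = 2.32
New: n = 882, width ≈ 0.77

Width reduced by factor of 2.32/0.77 = 3.01.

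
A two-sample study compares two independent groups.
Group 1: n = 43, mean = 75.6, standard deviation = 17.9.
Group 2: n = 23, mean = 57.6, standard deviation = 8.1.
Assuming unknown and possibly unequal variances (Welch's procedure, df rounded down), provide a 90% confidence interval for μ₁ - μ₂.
(12.64, 23.36)

Difference: x̄₁ - x̄₂ = 18.00
SE = √(s₁²/n₁ + s₂²/n₂) = √(17.9²/43 + 8.1²/23) = 3.2100
df = 62.75 → 62 (Welch–Satterthwaite, rounded down)
t* = 1.670

CI: 18.00 ± 1.670 · 3.2100 = 18.00 ± 5.36 = (12.64, 23.36)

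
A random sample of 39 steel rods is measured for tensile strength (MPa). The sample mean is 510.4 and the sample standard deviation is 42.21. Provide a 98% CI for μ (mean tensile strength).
(493.98, 526.82)

t-interval (σ unknown):
df = n - 1 = 38
t* = 2.429 for 98% confidence

Margin of error = t* · s/√n = 2.429 · 42.21/√39 = 16.42

CI: (493.98, 526.82)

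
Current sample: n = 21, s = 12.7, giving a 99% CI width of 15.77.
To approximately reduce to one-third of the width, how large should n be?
n ≈ 189

CI width ∝ 1/√n
To reduce width by factor 3, need √n to grow by 3 → need 3² = 9 times as many samples.

Current: n = 21, width = 15.77
New: n = 189, width ≈ 4.81

Width reduced by factor of 15.77/4.81 = 3.28.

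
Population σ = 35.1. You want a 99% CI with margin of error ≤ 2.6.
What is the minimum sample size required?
n ≥ 1210

For margin E ≤ 2.6:
n ≥ (z* · σ / E)²
n ≥ (2.576 · 35.1 / 2.6)²
n ≥ 1209.37

Minimum n = 1210 (rounding up)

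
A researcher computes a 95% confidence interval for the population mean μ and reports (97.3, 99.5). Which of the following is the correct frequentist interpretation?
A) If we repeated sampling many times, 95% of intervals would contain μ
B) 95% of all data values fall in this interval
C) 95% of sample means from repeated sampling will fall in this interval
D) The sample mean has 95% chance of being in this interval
A

A) Correct — this is the frequentist long-run coverage interpretation.
B) Wrong — a CI is about the parameter μ, not individual data values.
C) Wrong — coverage applies to intervals containing μ, not to future x̄ values.
D) Wrong — x̄ is observed and sits in the interval by construction.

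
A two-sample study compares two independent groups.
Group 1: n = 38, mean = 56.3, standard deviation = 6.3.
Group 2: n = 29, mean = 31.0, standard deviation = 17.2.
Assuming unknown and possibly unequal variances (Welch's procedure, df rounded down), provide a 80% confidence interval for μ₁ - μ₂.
(20.91, 29.69)

Difference: x̄₁ - x̄₂ = 25.30
SE = √(s₁²/n₁ + s₂²/n₂) = √(6.3²/38 + 17.2²/29) = 3.3535
df = 33.76 → 33 (Welch–Satterthwaite, rounded down)
t* = 1.308

CI: 25.30 ± 1.308 · 3.3535 = 25.30 ± 4.39 = (20.91, 29.69)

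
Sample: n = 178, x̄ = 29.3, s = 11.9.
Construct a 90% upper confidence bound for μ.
μ ≤ 30.45

Upper bound (one-sided):
t* = 1.286 (one-sided for 90%)
Upper bound = x̄ + t* · s/√n = 29.3 + 1.286 · 11.9/√178 = 30.45

We are 90% confident that μ ≤ 30.45.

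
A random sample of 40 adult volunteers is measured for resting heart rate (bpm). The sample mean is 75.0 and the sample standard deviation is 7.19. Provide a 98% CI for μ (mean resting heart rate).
(72.24, 77.76)

t-interval (σ unknown):
df = n - 1 = 39
t* = 2.426 for 98% confidence

Margin of error = t* · s/√n = 2.426 · 7.19/√40 = 2.76

CI: (72.24, 77.76)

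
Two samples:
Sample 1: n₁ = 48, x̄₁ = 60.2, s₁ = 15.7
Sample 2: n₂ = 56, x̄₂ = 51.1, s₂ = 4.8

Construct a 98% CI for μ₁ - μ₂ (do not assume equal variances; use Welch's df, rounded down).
(3.45, 14.75)

Difference: x̄₁ - x̄₂ = 9.10
SE = √(s₁²/n₁ + s₂²/n₂) = √(15.7²/48 + 4.8²/56) = 2.3551
df = 54.53 → 54 (Welch–Satterthwaite, rounded down)
t* = 2.397

CI: 9.10 ± 2.397 · 2.3551 = 9.10 ± 5.65 = (3.45, 14.75)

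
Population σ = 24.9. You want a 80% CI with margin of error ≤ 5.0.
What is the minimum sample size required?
n ≥ 41

For margin E ≤ 5.0:
n ≥ (z* · σ / E)²
n ≥ (1.282 · 24.9 / 5.0)²
n ≥ 40.76

Minimum n = 41 (rounding up)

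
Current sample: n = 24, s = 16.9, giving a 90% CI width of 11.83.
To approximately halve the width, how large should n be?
n ≈ 96

CI width ∝ 1/√n
To reduce width by factor 2, need √n to grow by 2 → need 2² = 4 times as many samples.

Current: n = 24, width = 11.83
New: n = 96, width ≈ 5.73

Width reduced by factor of 11.83/5.73 = 2.06.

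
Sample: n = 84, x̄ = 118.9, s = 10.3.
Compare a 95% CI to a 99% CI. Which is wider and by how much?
99% CI is wider by 1.45

df = 83
95% CI: t* = 1.989, (116.66, 121.14), width = 2 · t* · s/√n = 4.47
99% CI: t* = 2.636, (115.94, 121.86), width = 2 · t* · s/√n = 5.92

The 99% CI is wider by 5.92 - 4.47 = 1.45.
Higher confidence requires a wider interval.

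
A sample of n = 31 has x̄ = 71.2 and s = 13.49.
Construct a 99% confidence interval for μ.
(64.54, 77.86)

t-interval (σ unknown):
df = n - 1 = 30
t* = 2.750 for 99% confidence

Margin of error = t* · s/√n = 2.750 · 13.49/√31 = 6.66

CI: (64.54, 77.86)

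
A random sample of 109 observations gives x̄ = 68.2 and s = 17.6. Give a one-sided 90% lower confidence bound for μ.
μ ≥ 66.03

Lower bound (one-sided):
t* = 1.289 (one-sided for 90%)
Lower bound = x̄ - t* · s/√n = 68.2 - 1.289 · 17.6/√109 = 66.03

We are 90% confident that μ ≥ 66.03.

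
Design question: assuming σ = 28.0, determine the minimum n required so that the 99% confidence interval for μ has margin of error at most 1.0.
n ≥ 5203

For margin E ≤ 1.0:
n ≥ (z* · σ / E)²
n ≥ (2.576 · 28.0 / 1.0)²
n ≥ 5202.45

Minimum n = 5203 (rounding up)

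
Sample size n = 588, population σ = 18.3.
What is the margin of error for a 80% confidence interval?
Margin of error = 0.97

Margin of error = z* · σ/√n
= 1.282 · 18.3/√588
= 1.282 · 18.3/24.2487
= 0.97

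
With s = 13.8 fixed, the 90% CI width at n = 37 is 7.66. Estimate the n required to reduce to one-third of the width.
n ≈ 333

CI width ∝ 1/√n
To reduce width by factor 3, need √n to grow by 3 → need 3² = 9 times as many samples.

Current: n = 37, width = 7.66
New: n = 333, width ≈ 2.49

Width reduced by factor of 7.66/2.49 = 3.08.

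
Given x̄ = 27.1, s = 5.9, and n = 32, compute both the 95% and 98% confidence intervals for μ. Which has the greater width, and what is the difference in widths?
98% CI is wider by 0.86

df = 31
95% CI: t* = 2.040, (24.97, 29.23), width = 2 · t* · s/√n = 4.26
98% CI: t* = 2.453, (24.54, 29.66), width = 2 · t* · s/√n = 5.12

The 98% CI is wider by 5.12 - 4.26 = 0.86.
Higher confidence requires a wider interval.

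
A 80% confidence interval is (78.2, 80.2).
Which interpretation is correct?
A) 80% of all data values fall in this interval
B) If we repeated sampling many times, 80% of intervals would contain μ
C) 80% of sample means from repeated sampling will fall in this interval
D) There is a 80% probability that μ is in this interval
B

A) Wrong — a CI is about the parameter μ, not individual data values.
B) Correct — this is the frequentist long-run coverage interpretation.
C) Wrong — coverage applies to intervals containing μ, not to future x̄ values.
D) Wrong — μ is fixed; the randomness lives in the interval, not in μ.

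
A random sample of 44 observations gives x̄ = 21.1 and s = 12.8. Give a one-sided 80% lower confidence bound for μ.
μ ≥ 19.46

Lower bound (one-sided):
t* = 0.850 (one-sided for 80%)
Lower bound = x̄ - t* · s/√n = 21.1 - 0.850 · 12.8/√44 = 19.46

We are 80% confident that μ ≥ 19.46.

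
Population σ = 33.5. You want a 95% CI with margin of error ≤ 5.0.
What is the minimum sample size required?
n ≥ 173

For margin E ≤ 5.0:
n ≥ (z* · σ / E)²
n ≥ (1.960 · 33.5 / 5.0)²
n ≥ 172.45

Minimum n = 173 (rounding up)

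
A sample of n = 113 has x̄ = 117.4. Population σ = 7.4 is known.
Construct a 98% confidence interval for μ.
(115.78, 119.02)

z-interval (σ known):
z* = 2.326 for 98% confidence

Margin of error = z* · σ/√n = 2.326 · 7.4/√113 = 1.62

CI: (117.4 - 1.62, 117.4 + 1.62) = (115.78, 119.02)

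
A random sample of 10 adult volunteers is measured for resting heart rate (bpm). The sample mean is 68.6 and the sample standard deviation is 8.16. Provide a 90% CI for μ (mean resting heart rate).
(63.87, 73.33)

t-interval (σ unknown):
df = n - 1 = 9
t* = 1.833 for 90% confidence

Margin of error = t* · s/√n = 1.833 · 8.16/√10 = 4.73

CI: (63.87, 73.33)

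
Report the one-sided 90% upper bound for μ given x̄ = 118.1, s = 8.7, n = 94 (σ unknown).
μ ≤ 119.26

Upper bound (one-sided):
t* = 1.291 (one-sided for 90%)
Upper bound = x̄ + t* · s/√n = 118.1 + 1.291 · 8.7/√94 = 119.26

We are 90% confident that μ ≤ 119.26.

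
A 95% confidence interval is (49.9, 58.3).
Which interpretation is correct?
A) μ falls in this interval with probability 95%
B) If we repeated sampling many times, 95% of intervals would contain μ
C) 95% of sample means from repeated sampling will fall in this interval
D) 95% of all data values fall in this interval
B

A) Wrong — μ is fixed; the randomness lives in the interval, not in μ.
B) Correct — this is the frequentist long-run coverage interpretation.
C) Wrong — coverage applies to intervals containing μ, not to future x̄ values.
D) Wrong — a CI is about the parameter μ, not individual data values.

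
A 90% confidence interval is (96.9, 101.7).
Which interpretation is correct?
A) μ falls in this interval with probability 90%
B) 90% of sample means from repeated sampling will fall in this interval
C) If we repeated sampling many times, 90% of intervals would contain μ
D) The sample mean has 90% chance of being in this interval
C

A) Wrong — μ is fixed; the randomness lives in the interval, not in μ.
B) Wrong — coverage applies to intervals containing μ, not to future x̄ values.
C) Correct — this is the frequentist long-run coverage interpretation.
D) Wrong — x̄ is observed and sits in the interval by construction.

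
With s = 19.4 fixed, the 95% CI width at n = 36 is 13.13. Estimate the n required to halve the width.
n ≈ 144

CI width ∝ 1/√n
To reduce width by factor 2, need √n to grow by 2 → need 2² = 4 times as many samples.

Current: n = 36, width = 13.13
New: n = 144, width ≈ 6.39

Width reduced by factor of 13.13/6.39 = 2.05.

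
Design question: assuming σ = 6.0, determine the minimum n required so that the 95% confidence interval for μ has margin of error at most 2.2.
n ≥ 29

For margin E ≤ 2.2:
n ≥ (z* · σ / E)²
n ≥ (1.960 · 6.0 / 2.2)²
n ≥ 28.57

Minimum n = 29 (rounding up)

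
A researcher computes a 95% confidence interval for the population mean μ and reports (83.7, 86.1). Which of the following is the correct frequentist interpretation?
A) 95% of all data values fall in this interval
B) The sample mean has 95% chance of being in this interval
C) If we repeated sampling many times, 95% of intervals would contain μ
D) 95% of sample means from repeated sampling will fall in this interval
C

A) Wrong — a CI is about the parameter μ, not individual data values.
B) Wrong — x̄ is observed and sits in the interval by construction.
C) Correct — this is the frequentist long-run coverage interpretation.
D) Wrong — coverage applies to intervals containing μ, not to future x̄ values.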